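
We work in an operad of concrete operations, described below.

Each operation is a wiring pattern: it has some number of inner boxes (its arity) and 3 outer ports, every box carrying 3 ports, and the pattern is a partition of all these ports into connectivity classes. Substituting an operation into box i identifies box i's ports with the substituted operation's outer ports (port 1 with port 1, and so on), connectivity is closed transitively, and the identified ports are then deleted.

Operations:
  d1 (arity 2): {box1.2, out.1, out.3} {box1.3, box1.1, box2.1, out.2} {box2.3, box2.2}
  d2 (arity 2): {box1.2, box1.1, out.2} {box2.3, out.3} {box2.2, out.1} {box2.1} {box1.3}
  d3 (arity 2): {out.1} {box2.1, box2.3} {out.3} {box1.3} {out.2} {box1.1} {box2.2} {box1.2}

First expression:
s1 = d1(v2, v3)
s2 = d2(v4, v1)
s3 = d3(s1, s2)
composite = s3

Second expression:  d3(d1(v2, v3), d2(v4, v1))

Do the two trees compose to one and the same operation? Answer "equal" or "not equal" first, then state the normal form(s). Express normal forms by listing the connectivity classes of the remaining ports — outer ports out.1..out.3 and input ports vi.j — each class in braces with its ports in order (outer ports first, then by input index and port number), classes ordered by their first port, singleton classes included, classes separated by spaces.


equal; both compose to {out.1} {out.2} {out.3} {v1.1} {v1.2, v1.3} {v2.1, v2.3, v3.1} {v2.2} {v3.2, v3.3} {v4.1, v4.2} {v4.3}

Reducing the first expression gives {out.1} {out.2} {out.3} {v1.1} {v1.2, v1.3} {v2.1, v2.3, v3.1} {v2.2} {v3.2, v3.3} {v4.1, v4.2} {v4.3}
Reducing the second expression gives {out.1} {out.2} {out.3} {v1.1} {v1.2, v1.3} {v2.1, v2.3, v3.1} {v2.2} {v3.2, v3.3} {v4.1, v4.2} {v4.3}
Same normal form: equal.


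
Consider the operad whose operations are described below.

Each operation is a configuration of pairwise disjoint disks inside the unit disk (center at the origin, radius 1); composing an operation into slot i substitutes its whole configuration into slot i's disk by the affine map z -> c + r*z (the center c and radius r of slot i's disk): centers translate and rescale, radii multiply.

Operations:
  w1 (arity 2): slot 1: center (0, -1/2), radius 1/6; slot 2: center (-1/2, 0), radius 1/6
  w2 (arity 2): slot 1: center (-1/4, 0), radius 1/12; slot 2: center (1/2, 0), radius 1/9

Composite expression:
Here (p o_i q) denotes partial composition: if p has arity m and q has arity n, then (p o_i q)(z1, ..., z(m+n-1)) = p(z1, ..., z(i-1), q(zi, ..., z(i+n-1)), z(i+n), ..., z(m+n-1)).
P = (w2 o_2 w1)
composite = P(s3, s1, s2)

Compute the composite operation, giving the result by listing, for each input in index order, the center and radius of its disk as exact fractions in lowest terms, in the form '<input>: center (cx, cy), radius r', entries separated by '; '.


s1: center (1/2, -1/18), radius 1/54; s2: center (4/9, 0), radius 1/54; s3: center (-1/4, 0), radius 1/12

Nesting under w2 composes maps z -> c + r*z down each s-path.
input s3: composing its 1 substitution step yields center (-1/4, 0), radius 1/12
input s1: composing its 2 substitution steps yields center (1/2, -1/18), radius 1/54
input s2: composing its 2 substitution steps yields center (4/9, 0), radius 1/54


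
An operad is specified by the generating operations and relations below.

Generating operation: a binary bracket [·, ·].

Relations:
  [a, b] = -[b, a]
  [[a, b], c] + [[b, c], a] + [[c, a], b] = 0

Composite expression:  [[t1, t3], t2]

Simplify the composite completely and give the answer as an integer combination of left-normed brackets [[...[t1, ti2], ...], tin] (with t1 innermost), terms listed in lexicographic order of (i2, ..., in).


[[t1, t3], t2]

Left-normed coefficients sit on the t1-initial expansion words.
Composite bracket: [[t1, t3], t2]
Full expansion: 4 signed words from ab - ba (2^2 = 4).
The t1-initial words carry the normal form:
  word t1t3t2 has sign +1, contributing +[[t1, t3], t2]


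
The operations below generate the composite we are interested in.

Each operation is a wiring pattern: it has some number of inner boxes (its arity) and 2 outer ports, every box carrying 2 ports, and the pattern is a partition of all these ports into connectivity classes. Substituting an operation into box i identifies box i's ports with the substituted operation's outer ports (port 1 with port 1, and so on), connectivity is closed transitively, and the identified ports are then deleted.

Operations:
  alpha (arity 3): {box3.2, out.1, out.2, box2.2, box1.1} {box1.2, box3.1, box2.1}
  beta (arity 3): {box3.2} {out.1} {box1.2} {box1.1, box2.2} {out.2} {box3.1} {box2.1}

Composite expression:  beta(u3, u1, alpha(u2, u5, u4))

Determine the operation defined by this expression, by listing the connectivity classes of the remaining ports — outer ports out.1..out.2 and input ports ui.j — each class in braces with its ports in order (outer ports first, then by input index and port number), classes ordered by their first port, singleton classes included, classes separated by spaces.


Connectivity passes through glued beta-boundaries; trace each wire chain.
stage alpha: inputs (u2, u5, u4), connectivity {out.1, out.2, u2.1, u4.2, u5.2} {u2.2, u4.1, u5.1}, out.j its boundary
stage beta: inputs (u3, u1, u2, u5, u4), connectivity {out.1} {out.2} {u1.1} {u1.2, u3.1} {u2.1, u4.2, u5.2} {u2.2, u4.1, u5.1} {u3.2}, out.j its boundary

{out.1} {out.2} {u1.1} {u1.2, u3.1} {u2.1, u4.2, u5.2} {u2.2, u4.1, u5.1} {u3.2}


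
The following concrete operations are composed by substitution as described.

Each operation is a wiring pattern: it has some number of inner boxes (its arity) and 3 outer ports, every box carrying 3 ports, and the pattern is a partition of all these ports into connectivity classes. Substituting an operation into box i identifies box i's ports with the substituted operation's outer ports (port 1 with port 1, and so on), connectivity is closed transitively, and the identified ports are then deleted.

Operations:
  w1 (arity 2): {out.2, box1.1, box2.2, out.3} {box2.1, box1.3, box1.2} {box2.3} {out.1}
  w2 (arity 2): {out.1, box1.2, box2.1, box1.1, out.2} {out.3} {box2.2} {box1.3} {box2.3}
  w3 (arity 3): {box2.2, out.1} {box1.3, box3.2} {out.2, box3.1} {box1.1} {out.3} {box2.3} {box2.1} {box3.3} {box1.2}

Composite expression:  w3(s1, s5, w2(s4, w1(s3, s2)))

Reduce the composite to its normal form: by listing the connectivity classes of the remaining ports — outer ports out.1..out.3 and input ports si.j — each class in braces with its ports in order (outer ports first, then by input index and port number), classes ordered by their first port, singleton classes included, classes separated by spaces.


{out.1, s5.2} {out.2, s1.3, s4.1, s4.2} {out.3} {s1.1} {s1.2} {s2.1, s3.2, s3.3} {s2.2, s3.1} {s2.3} {s4.3} {s5.1} {s5.3}


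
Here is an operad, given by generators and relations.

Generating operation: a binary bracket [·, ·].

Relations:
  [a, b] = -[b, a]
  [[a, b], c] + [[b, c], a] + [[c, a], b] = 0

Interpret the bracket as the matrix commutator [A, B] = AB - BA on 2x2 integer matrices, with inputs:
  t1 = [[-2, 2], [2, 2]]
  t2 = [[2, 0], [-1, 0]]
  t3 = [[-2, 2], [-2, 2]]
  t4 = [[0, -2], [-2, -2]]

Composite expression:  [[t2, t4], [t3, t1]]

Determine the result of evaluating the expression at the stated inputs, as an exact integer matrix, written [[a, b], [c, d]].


[[-64, 64], [96, 64]]

[t2, t4] = [[-2, -4], [2, 2]]
[t3, t1] = [[8, 0], [16, -8]]
[[t2, t4], [t3, t1]] = [[-64, 64], [96, 64]]


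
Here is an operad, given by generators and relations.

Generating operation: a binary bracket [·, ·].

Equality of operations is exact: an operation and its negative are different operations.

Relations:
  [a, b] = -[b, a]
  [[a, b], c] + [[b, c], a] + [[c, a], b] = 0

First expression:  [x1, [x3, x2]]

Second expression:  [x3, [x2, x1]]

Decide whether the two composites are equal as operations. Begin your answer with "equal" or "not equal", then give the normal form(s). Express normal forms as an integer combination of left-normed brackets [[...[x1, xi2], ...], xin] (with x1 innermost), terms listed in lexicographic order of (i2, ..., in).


not equal; first: -[[x1, x2], x3] + [[x1, x3], x2]; second: [[x1, x2], x3]

The first expression reduces to -[[x1, x2], x3] + [[x1, x3], x2]
The second expression reduces to [[x1, x2], x3]
Different reductions; not equal.


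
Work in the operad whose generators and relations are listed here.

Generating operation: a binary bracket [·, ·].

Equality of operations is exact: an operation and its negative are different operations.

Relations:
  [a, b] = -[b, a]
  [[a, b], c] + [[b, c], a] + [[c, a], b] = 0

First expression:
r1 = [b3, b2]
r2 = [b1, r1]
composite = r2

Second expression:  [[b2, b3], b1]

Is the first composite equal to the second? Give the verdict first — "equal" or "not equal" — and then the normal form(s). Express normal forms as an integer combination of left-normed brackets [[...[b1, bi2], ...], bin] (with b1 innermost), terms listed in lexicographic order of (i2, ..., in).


equal — both sides give -[[b1, b2], b3] + [[b1, b3], b2]

Reducing the first expression gives -[[b1, b2], b3] + [[b1, b3], b2]
Reducing the second expression gives -[[b1, b2], b3] + [[b1, b3], b2]
Both agree, so they are equal.


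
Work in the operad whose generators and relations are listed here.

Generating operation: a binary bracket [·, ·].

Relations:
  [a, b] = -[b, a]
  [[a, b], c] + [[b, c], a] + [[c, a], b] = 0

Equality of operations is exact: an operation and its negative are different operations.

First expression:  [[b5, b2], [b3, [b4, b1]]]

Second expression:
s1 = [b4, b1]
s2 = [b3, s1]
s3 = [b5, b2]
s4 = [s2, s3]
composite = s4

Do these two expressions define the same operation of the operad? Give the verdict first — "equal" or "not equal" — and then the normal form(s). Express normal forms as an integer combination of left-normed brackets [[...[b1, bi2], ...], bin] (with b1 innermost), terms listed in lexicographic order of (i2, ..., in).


not equal: they reduce to [[[[b1, b4], b3], b2], b5] - [[[[b1, b4], b3], b5], b2] and -[[[[b1, b4], b3], b2], b5] + [[[[b1, b4], b3], b5], b2]

Normal form of the first expression: [[[[b1, b4], b3], b2], b5] - [[[[b1, b4], b3], b5], b2]
Normal form of the second expression: -[[[[b1, b4], b3], b2], b5] + [[[[b1, b4], b3], b5], b2]
No match — not equal.


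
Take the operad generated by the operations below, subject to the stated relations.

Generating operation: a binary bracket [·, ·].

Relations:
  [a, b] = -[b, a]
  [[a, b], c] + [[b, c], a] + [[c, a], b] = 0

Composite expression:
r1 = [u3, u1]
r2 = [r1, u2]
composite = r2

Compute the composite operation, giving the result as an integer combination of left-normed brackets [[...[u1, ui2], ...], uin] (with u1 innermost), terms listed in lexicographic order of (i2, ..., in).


-[[u1, u3], u2]


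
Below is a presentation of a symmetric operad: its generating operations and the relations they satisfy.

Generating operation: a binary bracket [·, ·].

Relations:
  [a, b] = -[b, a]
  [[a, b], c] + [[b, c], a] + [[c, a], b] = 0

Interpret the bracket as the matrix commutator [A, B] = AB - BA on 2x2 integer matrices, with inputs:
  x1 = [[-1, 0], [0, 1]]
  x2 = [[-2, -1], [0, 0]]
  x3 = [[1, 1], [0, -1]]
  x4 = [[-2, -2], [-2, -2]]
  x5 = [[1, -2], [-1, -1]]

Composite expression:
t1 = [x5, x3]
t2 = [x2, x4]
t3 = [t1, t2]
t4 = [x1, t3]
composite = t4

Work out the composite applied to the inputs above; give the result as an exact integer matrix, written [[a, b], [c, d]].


[[0, 32], [0, 0]]

[x5, x3] = [[1, 6], [-2, -1]]
[x2, x4] = [[2, 4], [-4, -2]]
[[x5, x3], [x2, x4]] = [[-16, -16], [0, 16]]
[x1, [[x5, x3], [x2, x4]]] = [[0, 32], [0, 0]]


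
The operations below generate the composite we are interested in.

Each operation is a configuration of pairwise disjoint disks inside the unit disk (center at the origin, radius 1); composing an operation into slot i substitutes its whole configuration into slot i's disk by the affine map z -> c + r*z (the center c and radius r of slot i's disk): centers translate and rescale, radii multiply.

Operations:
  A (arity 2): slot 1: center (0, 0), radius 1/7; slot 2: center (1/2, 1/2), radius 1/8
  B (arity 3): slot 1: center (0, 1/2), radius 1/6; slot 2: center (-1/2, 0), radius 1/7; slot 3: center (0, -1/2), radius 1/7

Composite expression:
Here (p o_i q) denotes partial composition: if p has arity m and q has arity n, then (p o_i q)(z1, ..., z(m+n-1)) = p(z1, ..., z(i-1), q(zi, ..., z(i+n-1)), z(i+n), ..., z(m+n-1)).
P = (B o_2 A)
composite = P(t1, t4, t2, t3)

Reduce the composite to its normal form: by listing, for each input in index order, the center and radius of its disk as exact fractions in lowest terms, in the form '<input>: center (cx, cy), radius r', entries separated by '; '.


Below B, radii multiply path by path; the t-disk centers shift.
input t1: applying the 1 nested substitution gives center (0, 1/2), radius 1/6
input t4: applying the 2 nested substitutions gives center (-1/2, 0), radius 1/49
input t2: applying the 2 nested substitutions gives center (-3/7, 1/14), radius 1/56
input t3: applying the 1 nested substitution gives center (0, -1/2), radius 1/7

t1: center (0, 1/2), radius 1/6; t2: center (-3/7, 1/14), radius 1/56; t3: center (0, -1/2), radius 1/7; t4: center (-1/2, 0), radius 1/49


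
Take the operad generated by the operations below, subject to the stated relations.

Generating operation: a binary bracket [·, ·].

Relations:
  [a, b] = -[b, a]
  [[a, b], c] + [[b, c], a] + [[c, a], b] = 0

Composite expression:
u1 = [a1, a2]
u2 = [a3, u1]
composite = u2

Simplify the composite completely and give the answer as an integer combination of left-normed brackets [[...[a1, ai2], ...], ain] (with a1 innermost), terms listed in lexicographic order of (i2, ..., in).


-[[a1, a2], a3]

Expand each bracket as ab - ba; the a1-initial words give the coefficients.
Composite bracket: [a3, [a1, a2]]
Expanding via [a, b] = ab - ba: 4 signed words (2^2 = 4).
The a1-initial words carry the normal form:
  word a1a2a3 has sign -1, contributing -[[a1, a2], a3]


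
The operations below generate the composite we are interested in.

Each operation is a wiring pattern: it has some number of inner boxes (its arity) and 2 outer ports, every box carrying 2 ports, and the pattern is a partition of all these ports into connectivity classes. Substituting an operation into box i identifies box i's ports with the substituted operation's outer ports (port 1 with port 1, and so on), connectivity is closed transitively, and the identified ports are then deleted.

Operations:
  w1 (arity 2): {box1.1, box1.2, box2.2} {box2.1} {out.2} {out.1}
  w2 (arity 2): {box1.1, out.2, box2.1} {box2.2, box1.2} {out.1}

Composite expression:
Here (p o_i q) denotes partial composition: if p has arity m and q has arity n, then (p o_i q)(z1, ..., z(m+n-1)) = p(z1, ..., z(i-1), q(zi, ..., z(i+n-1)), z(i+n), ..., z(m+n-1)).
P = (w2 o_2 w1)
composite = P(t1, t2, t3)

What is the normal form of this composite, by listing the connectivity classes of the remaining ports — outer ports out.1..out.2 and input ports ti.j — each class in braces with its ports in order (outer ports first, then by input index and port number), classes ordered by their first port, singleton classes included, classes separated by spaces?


Connectivity passes through glued w2-boundaries; trace each wire chain.
through w1, on inputs (t2, t3): {out.1} {out.2} {t2.1, t2.2, t3.2} {t3.1} (out.j = stage outer ports)
through w2, on inputs (t1, t2, t3): {out.1} {out.2, t1.1} {t1.2} {t2.1, t2.2, t3.2} {t3.1} (out.j = stage outer ports)

{out.1} {out.2, t1.1} {t1.2} {t2.1, t2.2, t3.2} {t3.1}


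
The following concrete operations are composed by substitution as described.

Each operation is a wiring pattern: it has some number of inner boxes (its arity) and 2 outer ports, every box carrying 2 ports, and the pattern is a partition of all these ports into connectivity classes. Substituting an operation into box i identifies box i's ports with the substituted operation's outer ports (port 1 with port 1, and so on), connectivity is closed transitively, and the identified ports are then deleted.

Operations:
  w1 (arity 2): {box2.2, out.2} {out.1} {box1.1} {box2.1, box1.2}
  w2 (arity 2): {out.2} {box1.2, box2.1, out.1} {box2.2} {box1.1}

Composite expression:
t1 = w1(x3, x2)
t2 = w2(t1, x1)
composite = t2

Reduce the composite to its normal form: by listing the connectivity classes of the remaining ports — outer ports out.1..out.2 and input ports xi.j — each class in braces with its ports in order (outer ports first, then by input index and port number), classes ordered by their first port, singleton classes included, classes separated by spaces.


{out.1, x1.1, x2.2} {out.2} {x1.2} {x2.1, x3.2} {x3.1}

Two ports join when wires chain via w2-identified ports.
composing w1 on (x3, x2), with out.j its own outer ports: {out.1} {out.2, x2.2} {x2.1, x3.2} {x3.1}
composing w2 on (x3, x2, x1), with out.j its own outer ports: {out.1, x1.1, x2.2} {out.2} {x1.2} {x2.1, x3.2} {x3.1}


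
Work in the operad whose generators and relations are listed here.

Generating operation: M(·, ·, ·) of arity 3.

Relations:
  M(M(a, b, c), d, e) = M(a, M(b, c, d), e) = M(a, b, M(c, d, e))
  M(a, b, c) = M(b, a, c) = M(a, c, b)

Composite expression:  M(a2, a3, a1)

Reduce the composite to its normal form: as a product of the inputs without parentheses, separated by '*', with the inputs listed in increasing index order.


a1 * a2 * a3

Shape and order are irrelevant to M; the a-input set decides.
M(a2, a3, a1) collapses to a2 * a3 * a1
putting the inputs in ascending order: a1 * a2 * a3


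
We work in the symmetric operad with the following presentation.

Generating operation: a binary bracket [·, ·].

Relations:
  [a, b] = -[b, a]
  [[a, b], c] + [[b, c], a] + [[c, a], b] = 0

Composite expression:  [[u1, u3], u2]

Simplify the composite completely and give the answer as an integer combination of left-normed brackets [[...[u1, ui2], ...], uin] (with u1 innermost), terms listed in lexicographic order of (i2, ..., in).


Left-normed coefficients sit on the u1-initial expansion words.
Composite bracket: [[u1, u3], u2]
The bracket unfolds into 4 signed words via [a, b] = ab - ba (2^2 = 4).
Coefficients come from the u1-initial words:
  u1u3u2 appears with sign +1, giving the term +[[u1, u3], u2]

[[u1, u3], u2]


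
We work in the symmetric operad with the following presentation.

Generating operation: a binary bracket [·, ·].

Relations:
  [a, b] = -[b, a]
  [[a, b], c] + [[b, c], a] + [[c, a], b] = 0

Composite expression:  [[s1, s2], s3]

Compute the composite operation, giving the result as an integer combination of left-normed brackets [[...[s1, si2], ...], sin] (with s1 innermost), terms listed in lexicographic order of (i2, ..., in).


[[s1, s2], s3]


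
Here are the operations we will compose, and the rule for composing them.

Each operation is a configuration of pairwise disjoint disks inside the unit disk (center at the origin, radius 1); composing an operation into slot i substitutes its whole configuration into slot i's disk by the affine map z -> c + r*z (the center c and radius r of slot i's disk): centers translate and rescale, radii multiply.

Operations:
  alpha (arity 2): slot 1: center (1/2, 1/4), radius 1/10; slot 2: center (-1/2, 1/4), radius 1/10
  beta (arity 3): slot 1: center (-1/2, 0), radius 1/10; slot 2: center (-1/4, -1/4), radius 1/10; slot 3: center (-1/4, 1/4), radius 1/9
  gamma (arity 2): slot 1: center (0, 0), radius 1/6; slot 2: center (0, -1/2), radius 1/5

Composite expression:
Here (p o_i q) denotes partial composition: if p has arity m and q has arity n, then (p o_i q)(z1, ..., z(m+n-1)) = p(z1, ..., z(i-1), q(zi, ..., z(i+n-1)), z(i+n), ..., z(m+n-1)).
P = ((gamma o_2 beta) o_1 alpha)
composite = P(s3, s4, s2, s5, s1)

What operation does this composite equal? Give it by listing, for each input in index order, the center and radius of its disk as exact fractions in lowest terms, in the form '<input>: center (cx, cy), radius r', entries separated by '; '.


s1: center (-1/20, -9/20), radius 1/45; s2: center (-1/10, -1/2), radius 1/50; s3: center (1/12, 1/24), radius 1/60; s4: center (-1/12, 1/24), radius 1/60; s5: center (-1/20, -11/20), radius 1/50

Follow each s-input down from gamma: c' goes to c + r*c', radius to r*r'.
s3: after 2 affine steps, its disk has center (1/12, 1/24), radius 1/60
s4: after 2 affine steps, its disk has center (-1/12, 1/24), radius 1/60
s2: after 2 affine steps, its disk has center (-1/10, -1/2), radius 1/50
s5: after 2 affine steps, its disk has center (-1/20, -11/20), radius 1/50
s1: after 2 affine steps, its disk has center (-1/20, -9/20), radius 1/45


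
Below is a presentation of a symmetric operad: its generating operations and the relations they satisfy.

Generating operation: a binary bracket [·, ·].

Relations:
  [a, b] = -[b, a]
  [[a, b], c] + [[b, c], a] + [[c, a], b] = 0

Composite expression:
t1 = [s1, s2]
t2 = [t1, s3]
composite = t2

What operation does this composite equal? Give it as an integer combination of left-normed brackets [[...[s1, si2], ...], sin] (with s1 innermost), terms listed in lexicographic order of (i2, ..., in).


Left-normed coefficients sit on the s1-initial expansion words.
Composite bracket: [[s1, s2], s3]
Each bracket splits as ab - ba, giving 4 signed words (2^2 = 4).
The s1-initial words carry the normal form:
  the word s1s2s3 carries sign +1 and contributes +[[s1, s2], s3]

[[s1, s2], s3]


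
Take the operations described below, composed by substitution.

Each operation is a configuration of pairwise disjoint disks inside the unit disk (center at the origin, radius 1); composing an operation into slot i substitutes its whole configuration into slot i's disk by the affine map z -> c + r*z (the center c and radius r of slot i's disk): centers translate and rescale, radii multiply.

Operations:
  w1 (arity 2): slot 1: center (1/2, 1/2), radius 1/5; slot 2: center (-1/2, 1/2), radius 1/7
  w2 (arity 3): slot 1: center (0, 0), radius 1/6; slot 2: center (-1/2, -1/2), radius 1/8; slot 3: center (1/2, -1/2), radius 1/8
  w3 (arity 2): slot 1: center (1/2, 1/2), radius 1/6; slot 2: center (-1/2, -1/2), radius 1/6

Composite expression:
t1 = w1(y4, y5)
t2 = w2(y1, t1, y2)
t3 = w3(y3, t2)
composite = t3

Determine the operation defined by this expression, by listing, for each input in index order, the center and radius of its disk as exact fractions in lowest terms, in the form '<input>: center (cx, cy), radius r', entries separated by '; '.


Only the slot chain above each y matters under w3; compose those maps.
for y3, the 1-step affine chain lands on center (1/2, 1/2), radius 1/6
for y1, the 2-step affine chain lands on center (-1/2, -1/2), radius 1/36
for y4, the 3-step affine chain lands on center (-55/96, -55/96), radius 1/240
for y5, the 3-step affine chain lands on center (-19/32, -55/96), radius 1/336
for y2, the 2-step affine chain lands on center (-5/12, -7/12), radius 1/48

y1: center (-1/2, -1/2), radius 1/36; y2: center (-5/12, -7/12), radius 1/48; y3: center (1/2, 1/2), radius 1/6; y4: center (-55/96, -55/96), radius 1/240; y5: center (-19/32, -55/96), radius 1/336


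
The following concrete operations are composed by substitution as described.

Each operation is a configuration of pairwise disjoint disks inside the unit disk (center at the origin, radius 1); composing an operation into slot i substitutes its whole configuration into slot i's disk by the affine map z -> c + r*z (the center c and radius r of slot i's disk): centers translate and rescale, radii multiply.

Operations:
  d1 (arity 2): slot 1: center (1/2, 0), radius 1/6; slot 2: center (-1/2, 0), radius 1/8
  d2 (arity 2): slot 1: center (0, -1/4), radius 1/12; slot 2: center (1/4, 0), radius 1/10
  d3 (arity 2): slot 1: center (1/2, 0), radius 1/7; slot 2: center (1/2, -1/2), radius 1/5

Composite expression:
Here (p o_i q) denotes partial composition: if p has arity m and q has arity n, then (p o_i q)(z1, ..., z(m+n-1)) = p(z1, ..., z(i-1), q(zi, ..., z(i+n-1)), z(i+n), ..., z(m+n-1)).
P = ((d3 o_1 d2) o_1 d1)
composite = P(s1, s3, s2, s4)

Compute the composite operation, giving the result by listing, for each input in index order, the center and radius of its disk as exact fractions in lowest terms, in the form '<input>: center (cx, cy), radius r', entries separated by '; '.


s1: center (85/168, -1/28), radius 1/504; s2: center (15/28, 0), radius 1/70; s3: center (83/168, -1/28), radius 1/672; s4: center (1/2, -1/2), radius 1/5

Below d3, radii multiply path by path; the s-disk centers shift.
tracing s1 down its 3-map path: center (85/168, -1/28), radius 1/504
tracing s3 down its 3-map path: center (83/168, -1/28), radius 1/672
tracing s2 down its 2-map path: center (15/28, 0), radius 1/70
tracing s4 down its 1-map path: center (1/2, -1/2), radius 1/5


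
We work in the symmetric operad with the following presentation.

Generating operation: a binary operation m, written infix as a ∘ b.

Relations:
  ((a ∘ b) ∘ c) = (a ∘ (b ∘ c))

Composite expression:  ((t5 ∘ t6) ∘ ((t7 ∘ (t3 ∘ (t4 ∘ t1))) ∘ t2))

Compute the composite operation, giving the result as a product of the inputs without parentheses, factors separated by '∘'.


Associativity of m dissolves the nesting; only the t-input order survives.
(t5 ∘ t6) reduces to t5 ∘ t6
(t4 ∘ t1) reduces to t4 ∘ t1
(t3 ∘ (t4 ∘ t1)) reduces to t3 ∘ t4 ∘ t1
(t7 ∘ (t3 ∘ (t4 ∘ t1))) reduces to t7 ∘ t3 ∘ t4 ∘ t1
((t7 ∘ (t3 ∘ (t4 ∘ t1))) ∘ t2) reduces to t7 ∘ t3 ∘ t4 ∘ t1 ∘ t2
((t5 ∘ t6) ∘ ((t7 ∘ (t3 ∘ (t4 ∘ t1))) ∘ t2)) reduces to t5 ∘ t6 ∘ t7 ∘ t3 ∘ t4 ∘ t1 ∘ t2

t5 ∘ t6 ∘ t7 ∘ t3 ∘ t4 ∘ t1 ∘ t2


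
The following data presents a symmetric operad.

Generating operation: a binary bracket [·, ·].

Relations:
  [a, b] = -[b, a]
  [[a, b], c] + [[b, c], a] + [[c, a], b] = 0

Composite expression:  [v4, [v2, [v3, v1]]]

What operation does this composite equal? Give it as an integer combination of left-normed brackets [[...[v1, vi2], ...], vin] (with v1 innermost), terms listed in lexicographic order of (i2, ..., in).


Left-normed coefficients sit on the v1-initial expansion words.
Composite bracket: [v4, [v2, [v3, v1]]]
Under [a, b] = ab - ba we get 8 signed associative words (2^3 = 8).
The v1-initial words carry the normal form:
  word v1v3v2v4 has sign -1, contributing -[[[v1, v3], v2], v4]

-[[[v1, v3], v2], v4]


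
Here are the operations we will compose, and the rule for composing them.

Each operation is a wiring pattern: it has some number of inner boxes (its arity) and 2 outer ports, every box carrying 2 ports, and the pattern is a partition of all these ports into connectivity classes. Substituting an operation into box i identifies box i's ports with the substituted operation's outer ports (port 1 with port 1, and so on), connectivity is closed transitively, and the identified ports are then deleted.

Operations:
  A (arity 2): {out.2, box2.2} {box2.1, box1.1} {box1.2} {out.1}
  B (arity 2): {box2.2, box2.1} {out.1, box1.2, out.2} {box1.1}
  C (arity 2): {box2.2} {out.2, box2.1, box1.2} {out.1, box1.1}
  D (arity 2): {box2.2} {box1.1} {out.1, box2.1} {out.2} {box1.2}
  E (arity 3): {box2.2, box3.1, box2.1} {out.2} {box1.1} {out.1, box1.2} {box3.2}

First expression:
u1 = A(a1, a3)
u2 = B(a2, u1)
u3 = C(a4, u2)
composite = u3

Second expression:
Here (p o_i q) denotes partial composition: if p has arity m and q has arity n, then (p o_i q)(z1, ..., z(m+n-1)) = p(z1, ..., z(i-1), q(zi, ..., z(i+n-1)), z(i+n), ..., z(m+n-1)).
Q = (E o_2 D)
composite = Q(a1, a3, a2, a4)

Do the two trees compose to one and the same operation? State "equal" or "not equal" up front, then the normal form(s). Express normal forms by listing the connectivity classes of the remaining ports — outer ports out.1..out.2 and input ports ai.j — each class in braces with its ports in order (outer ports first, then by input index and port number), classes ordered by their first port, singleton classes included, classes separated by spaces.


not equal — first {out.1, a4.1} {out.2, a2.2, a4.2} {a1.1, a3.1} {a1.2} {a2.1} {a3.2}, second {out.1, a1.2} {out.2} {a1.1} {a2.1, a4.1} {a2.2} {a3.1} {a3.2} {a4.2}


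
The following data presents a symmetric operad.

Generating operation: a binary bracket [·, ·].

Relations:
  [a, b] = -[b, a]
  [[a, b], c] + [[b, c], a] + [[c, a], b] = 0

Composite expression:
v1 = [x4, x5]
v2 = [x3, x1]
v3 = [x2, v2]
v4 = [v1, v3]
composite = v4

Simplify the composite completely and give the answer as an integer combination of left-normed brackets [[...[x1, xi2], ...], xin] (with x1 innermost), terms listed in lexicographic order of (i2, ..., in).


Antisymmetry and Jacobi reduce to x1-anchored left-normed brackets.
Composite bracket: [[x4, x5], [x2, [x3, x1]]]
Under [a, b] = ab - ba we get 16 signed associative words (2^4 = 16).
Coefficients come from the x1-initial words:
  the word x1x3x2x4x5 carries sign -1 and contributes -[[[[x1, x3], x2], x4], x5]
  the word x1x3x2x5x4 carries sign +1 and contributes +[[[[x1, x3], x2], x5], x4]

-[[[[x1, x3], x2], x4], x5] + [[[[x1, x3], x2], x5], x4]


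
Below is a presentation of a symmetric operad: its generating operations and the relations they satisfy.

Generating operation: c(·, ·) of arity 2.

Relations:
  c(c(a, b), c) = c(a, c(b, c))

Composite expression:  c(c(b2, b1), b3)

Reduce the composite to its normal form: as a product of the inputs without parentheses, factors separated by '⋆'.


Every regrouping of c is equal, so read the b-inputs in written order.
c(b2, b1) collapses to b2 ⋆ b1
c(c(b2, b1), b3) collapses to b2 ⋆ b1 ⋆ b3

b2 ⋆ b1 ⋆ b3


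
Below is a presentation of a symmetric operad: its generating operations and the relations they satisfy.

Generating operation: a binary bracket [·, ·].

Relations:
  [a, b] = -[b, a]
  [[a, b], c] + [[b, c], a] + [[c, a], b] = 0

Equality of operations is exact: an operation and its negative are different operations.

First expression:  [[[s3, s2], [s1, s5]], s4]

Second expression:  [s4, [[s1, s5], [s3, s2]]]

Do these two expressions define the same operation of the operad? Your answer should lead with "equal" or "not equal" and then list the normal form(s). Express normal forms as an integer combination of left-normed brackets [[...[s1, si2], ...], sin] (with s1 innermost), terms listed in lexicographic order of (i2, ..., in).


equal; the common form is [[[[s1, s5], s2], s3], s4] - [[[[s1, s5], s3], s2], s4]

The first expression, normalized: [[[[s1, s5], s2], s3], s4] - [[[[s1, s5], s3], s2], s4]
The second expression, normalized: [[[[s1, s5], s2], s3], s4] - [[[[s1, s5], s3], s2], s4]
Identical normal forms: equal.


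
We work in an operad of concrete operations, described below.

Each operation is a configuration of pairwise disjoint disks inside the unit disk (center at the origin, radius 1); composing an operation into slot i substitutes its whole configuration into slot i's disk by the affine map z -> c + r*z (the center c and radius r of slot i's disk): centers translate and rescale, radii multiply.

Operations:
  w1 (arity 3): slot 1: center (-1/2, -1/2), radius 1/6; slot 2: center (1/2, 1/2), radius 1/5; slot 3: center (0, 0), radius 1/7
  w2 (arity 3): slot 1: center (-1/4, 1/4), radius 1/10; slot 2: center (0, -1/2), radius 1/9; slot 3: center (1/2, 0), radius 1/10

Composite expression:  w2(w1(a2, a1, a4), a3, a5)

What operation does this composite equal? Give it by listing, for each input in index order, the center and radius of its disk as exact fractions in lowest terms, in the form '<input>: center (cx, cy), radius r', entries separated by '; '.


Follow each a-input down from w2: c' goes to c + r*c', radius to r*r'.
a2 passes through 2 substitutions, ending at center (-3/10, 1/5), radius 1/60
a1 passes through 2 substitutions, ending at center (-1/5, 3/10), radius 1/50
a4 passes through 2 substitutions, ending at center (-1/4, 1/4), radius 1/70
a3 passes through 1 substitution, ending at center (0, -1/2), radius 1/9
a5 passes through 1 substitution, ending at center (1/2, 0), radius 1/10

a1: center (-1/5, 3/10), radius 1/50; a2: center (-3/10, 1/5), radius 1/60; a3: center (0, -1/2), radius 1/9; a4: center (-1/4, 1/4), radius 1/70; a5: center (1/2, 0), radius 1/10


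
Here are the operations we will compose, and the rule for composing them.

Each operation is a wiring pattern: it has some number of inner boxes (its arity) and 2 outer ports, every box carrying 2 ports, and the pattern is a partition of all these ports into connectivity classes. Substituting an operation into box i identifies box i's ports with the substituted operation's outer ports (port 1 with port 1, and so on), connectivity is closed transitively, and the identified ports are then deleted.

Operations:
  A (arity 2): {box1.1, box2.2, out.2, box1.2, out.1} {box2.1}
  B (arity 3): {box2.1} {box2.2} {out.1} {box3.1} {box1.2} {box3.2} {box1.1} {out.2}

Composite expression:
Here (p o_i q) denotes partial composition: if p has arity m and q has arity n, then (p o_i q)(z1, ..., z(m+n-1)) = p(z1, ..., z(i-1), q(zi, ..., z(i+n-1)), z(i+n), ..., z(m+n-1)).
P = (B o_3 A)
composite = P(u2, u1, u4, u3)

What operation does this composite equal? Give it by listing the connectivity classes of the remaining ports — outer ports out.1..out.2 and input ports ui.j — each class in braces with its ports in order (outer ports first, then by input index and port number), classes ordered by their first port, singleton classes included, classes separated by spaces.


{out.1} {out.2} {u1.1} {u1.2} {u2.1} {u2.2} {u3.1} {u3.2, u4.1, u4.2}

Substituting into B glues patterns; closure does the rest.
composing A on (u4, u3), with out.j its own outer ports: {out.1, out.2, u3.2, u4.1, u4.2} {u3.1}
composing B on (u2, u1, u4, u3), with out.j its own outer ports: {out.1} {out.2} {u1.1} {u1.2} {u2.1} {u2.2} {u3.1} {u3.2, u4.1, u4.2}


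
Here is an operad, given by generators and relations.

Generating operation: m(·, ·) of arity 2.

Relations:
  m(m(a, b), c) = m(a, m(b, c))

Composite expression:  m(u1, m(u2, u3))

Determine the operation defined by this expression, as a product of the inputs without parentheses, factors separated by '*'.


u1 * u2 * u3

Associativity of m dissolves the nesting; only the u-input order survives.
m(u2, u3) collapses to u2 * u3
m(u1, m(u2, u3)) collapses to u1 * u2 * u3


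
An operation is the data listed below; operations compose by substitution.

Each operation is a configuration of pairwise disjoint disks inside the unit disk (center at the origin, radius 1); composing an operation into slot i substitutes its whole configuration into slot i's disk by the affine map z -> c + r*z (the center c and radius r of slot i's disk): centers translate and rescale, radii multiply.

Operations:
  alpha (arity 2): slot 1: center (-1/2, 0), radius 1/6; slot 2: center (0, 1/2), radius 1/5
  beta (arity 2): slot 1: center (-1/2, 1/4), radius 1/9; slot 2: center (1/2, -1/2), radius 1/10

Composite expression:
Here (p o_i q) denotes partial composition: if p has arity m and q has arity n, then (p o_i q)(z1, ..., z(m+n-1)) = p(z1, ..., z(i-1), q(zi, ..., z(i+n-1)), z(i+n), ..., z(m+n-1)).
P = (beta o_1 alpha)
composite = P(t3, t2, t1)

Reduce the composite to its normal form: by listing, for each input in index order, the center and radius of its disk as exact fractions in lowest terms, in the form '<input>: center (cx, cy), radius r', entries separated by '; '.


t1: center (1/2, -1/2), radius 1/10; t2: center (-1/2, 11/36), radius 1/45; t3: center (-5/9, 1/4), radius 1/54

Only the slot chain above each t matters under beta; compose those maps.
tracing t3 down its 2-map path: center (-5/9, 1/4), radius 1/54
tracing t2 down its 2-map path: center (-1/2, 11/36), radius 1/45
tracing t1 down its 1-map path: center (1/2, -1/2), radius 1/10


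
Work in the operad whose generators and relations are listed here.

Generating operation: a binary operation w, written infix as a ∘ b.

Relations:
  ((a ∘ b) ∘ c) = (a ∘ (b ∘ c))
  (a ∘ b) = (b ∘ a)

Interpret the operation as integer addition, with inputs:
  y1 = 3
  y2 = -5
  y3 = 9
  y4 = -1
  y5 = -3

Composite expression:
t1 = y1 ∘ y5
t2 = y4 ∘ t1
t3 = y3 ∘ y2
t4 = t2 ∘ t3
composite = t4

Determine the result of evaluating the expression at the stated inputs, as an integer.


3

(y1 ∘ y5) = 0
(y4 ∘ (y1 ∘ y5)) = -1
(y3 ∘ y2) = 4
((y4 ∘ (y1 ∘ y5)) ∘ (y3 ∘ y2)) = 3


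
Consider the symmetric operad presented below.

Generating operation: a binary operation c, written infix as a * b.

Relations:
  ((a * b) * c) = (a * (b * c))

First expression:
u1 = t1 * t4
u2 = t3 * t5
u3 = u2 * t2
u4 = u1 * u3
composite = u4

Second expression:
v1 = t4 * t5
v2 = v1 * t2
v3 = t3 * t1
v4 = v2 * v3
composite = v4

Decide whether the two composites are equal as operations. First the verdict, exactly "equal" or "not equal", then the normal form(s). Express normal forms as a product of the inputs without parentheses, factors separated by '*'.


not equal — first t1 * t4 * t3 * t5 * t2, second t4 * t5 * t2 * t3 * t1

In normal form, the first expression is t1 * t4 * t3 * t5 * t2
In normal form, the second expression is t4 * t5 * t2 * t3 * t1
The forms do not match — not equal.


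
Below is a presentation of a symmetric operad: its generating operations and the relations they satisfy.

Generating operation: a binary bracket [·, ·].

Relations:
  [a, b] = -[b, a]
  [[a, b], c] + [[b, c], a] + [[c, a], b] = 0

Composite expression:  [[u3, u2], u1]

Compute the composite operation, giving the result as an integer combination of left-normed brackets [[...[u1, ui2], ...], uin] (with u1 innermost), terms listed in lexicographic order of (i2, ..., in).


[[u1, u2], u3] - [[u1, u3], u2]

Antisymmetry and Jacobi reduce to u1-anchored left-normed brackets.
Composite bracket: [[u3, u2], u1]
Applying ab - ba throughout gives 4 signed words (2^2 = 4).
The u1-initial words carry the normal form:
  u1u2u3 appears with sign +1, giving the term +[[u1, u2], u3]
  u1u3u2 appears with sign -1, giving the term -[[u1, u3], u2]


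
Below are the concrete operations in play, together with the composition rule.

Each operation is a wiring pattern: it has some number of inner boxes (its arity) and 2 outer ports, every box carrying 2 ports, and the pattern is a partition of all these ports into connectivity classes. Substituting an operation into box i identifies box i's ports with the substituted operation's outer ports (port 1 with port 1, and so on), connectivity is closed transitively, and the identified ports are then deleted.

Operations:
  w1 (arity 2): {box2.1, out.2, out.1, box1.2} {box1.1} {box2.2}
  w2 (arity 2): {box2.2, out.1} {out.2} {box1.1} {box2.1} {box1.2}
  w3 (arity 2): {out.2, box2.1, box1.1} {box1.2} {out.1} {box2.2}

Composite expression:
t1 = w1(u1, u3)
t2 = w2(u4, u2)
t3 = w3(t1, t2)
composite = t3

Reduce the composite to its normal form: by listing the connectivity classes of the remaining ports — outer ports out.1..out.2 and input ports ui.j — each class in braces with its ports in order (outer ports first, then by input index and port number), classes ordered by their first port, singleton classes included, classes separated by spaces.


Two ports join when wires chain via w3-identified ports.
composing w1 on (u1, u3), with out.j its own outer ports: {out.1, out.2, u1.2, u3.1} {u1.1} {u3.2}
composing w2 on (u4, u2), with out.j its own outer ports: {out.1, u2.2} {out.2} {u2.1} {u4.1} {u4.2}
composing w3 on (u1, u3, u4, u2), with out.j its own outer ports: {out.1} {out.2, u1.2, u2.2, u3.1} {u1.1} {u2.1} {u3.2} {u4.1} {u4.2}

{out.1} {out.2, u1.2, u2.2, u3.1} {u1.1} {u2.1} {u3.2} {u4.1} {u4.2}


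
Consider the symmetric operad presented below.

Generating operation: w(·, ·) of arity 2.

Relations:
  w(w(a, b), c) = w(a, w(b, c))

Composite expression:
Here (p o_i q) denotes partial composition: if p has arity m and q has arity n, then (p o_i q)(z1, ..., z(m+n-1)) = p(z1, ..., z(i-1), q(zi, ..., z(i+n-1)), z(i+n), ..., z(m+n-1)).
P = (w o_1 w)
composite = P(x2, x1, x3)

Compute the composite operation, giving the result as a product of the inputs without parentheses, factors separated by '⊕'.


x2 ⊕ x1 ⊕ x3

Associativity of w dissolves the nesting; only the x-input order survives.
w(x2, x1) linearizes to x2 ⊕ x1
w(w(x2, x1), x3) linearizes to x2 ⊕ x1 ⊕ x3
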